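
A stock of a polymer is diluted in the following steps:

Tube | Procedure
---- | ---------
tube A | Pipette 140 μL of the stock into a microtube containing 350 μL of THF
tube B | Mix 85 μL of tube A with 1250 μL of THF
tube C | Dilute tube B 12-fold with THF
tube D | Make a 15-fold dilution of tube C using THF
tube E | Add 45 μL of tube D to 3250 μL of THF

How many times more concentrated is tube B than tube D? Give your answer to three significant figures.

Step 1: 140 μL + 350 μL = 490 μL total → factor 490/140 = 3.5
Step 2: 85 μL + 1250 μL = 1335 μL total → factor 1335/85 = 15.706
Step 3: 12-fold → factor 12
Step 4: 15-fold → factor 15
Dilution factor to tube B = 54.971; to tube D = 9894.7
[tube B]/[tube D] = (factor to tube D)/(factor to tube B) = 9894.7/54.971 = 180

180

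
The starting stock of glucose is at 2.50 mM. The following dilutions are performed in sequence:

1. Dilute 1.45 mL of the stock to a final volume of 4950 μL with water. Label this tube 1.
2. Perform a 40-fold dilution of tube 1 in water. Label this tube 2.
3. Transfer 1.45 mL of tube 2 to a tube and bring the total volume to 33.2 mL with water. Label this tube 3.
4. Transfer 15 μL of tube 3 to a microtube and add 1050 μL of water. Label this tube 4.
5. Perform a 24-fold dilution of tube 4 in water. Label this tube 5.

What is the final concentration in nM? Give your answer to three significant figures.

Step 1: 1.45 mL brought to 4950 μL → factor 4.95/1.45 = 3.4138
Step 2: 40-fold → factor 40
Step 3: 1.45 mL brought to 33.2 mL → factor 33.2/1.45 = 22.897
Step 4: 15 μL + 1050 μL = 1065 μL total → factor 1065/15 = 71
Step 5: 24-fold → factor 24
Overall dilution factor = 3.4138 × 40 × 22.897 × 71 × 24 = 5.3277 × 10^6
Final = 2.50 mM / 5.3277 × 10^6 = 4.692 × 10^-7 mM = 0.469 nM

0.469 nM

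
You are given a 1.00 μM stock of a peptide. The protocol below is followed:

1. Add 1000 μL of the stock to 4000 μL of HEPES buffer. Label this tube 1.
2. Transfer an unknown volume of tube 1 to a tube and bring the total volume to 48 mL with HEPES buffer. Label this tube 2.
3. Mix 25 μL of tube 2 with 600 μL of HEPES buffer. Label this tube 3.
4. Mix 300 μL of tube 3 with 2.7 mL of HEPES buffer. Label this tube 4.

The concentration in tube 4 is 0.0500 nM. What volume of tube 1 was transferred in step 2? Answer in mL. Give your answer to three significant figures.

Step 1: 1000 μL + 4000 μL = 5000 μL total → factor 5000/1000 = 5
Step 2: v brought to 48 mL → factor = 48 mL/v
Step 3: 25 μL + 600 μL = 625 μL total → factor 625/25 = 25
Step 4: 300 μL + 2.7 mL = 3000 μL total → factor 3000/300 = 10
Product of known-step factors = 1250
Overall factor = 1.00 μM / (0.0500 nM) = 20000
Step-2 factor = 20000 / 1250 = 16
v = 48 mL / 16 = 3.00 mL

3.00 mL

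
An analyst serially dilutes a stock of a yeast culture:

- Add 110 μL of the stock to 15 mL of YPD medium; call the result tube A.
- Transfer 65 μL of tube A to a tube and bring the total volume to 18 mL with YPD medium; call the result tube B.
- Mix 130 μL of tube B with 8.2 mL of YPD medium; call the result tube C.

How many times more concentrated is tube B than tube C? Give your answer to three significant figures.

64.1

Step 1: 110 μL + 15 mL = 15110 μL total → factor 15110/110 = 137.36
Step 2: 65 μL brought to 18 mL → factor 18000/65 = 276.92
Step 3: 130 μL + 8.2 mL = 8330 μL total → factor 8330/130 = 64.077
Dilution factor to tube B = 38039; to tube C = 2.4374 × 10^6
[tube B]/[tube C] = (factor to tube C)/(factor to tube B) = 2.4374 × 10^6/38039 = 64.1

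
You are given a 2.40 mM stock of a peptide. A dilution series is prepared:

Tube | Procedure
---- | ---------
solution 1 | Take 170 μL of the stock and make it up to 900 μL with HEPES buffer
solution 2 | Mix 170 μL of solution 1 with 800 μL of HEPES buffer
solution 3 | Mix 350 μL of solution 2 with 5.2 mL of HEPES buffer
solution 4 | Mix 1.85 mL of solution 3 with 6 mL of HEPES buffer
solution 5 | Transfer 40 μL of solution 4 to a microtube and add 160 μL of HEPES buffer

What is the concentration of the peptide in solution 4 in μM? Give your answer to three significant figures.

Step 1: 170 μL brought to 900 μL → factor 900/170 = 5.2941
Step 2: 170 μL + 800 μL = 970 μL total → factor 970/170 = 5.7059
Step 3: 350 μL + 5.2 mL = 5550 μL total → factor 5550/350 = 15.857
Step 4: 1.85 mL + 6 mL = 7.85 mL total → factor 7.85/1.85 = 4.2432
Dilution factor through solution 4 = 5.2941 × 5.7059 × 15.857 × 4.2432 = 2032.5
[solution 4] = 2.40 mM / 2032.5 = 0.001181 mM = 1.18 μM

1.18 μM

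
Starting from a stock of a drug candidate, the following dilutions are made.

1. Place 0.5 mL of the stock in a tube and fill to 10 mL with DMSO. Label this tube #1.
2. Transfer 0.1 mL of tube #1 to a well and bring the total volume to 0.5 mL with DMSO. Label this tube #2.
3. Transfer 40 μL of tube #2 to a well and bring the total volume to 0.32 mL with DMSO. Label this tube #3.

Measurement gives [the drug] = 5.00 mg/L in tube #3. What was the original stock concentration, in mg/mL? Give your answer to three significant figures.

Step 1: 0.5 mL brought to 10 mL → factor 10/0.5 = 20
Step 2: 0.1 mL brought to 0.5 mL → factor 0.5/0.1 = 5
Step 3: 40 μL brought to 0.32 mL → factor 320/40 = 8
Overall dilution factor = 20 × 5 × 8 = 800
Stock = 5.00 mg/L × 800 = 4000 mg/L = 4.00 mg/mL

4.00 mg/mL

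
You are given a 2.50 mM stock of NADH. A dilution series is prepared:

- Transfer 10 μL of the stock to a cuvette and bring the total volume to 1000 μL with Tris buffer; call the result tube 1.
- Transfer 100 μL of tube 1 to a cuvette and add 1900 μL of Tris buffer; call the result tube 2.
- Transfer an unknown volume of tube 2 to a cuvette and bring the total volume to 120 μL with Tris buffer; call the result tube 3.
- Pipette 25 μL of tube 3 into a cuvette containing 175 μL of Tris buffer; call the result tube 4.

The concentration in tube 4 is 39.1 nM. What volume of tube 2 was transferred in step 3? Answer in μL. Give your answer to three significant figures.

Step 1: 10 μL brought to 1000 μL → factor 1000/10 = 100
Step 2: 100 μL + 1900 μL = 2000 μL total → factor 2000/100 = 20
Step 3: v brought to 120 μL → factor = 120 μL/v
Step 4: 25 μL + 175 μL = 200 μL total → factor 200/25 = 8
Product of known-step factors = 16000
Overall factor = 2.50 mM / (39.1 nM) = 63939
Step-3 factor = 63939 / 16000 = 3.9962
v = 120 μL / 3.9962 = 30.0 μL

30.0 μL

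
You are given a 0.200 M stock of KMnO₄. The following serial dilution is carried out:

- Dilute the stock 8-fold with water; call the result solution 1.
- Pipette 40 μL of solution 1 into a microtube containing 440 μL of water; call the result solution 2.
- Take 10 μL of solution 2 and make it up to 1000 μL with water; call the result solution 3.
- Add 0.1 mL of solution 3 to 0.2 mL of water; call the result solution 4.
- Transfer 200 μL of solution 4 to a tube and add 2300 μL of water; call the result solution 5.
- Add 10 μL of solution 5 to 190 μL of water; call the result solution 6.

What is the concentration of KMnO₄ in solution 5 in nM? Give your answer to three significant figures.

Step 1: 8-fold → factor 8
Step 2: 40 μL + 440 μL = 480 μL total → factor 480/40 = 12
Step 3: 10 μL brought to 1000 μL → factor 1000/10 = 100
Step 4: 0.1 mL + 0.2 mL = 0.3 mL total → factor 0.3/0.1 = 3
Step 5: 200 μL + 2300 μL = 2500 μL total → factor 2500/200 = 12.5
Dilution factor through solution 5 = 8 × 12 × 100 × 3 × 12.5 = 3.6 × 10^5
[solution 5] = 0.200 M / 3.6 × 10^5 = 5.556 × 10^-7 M = 556 nM

556 nM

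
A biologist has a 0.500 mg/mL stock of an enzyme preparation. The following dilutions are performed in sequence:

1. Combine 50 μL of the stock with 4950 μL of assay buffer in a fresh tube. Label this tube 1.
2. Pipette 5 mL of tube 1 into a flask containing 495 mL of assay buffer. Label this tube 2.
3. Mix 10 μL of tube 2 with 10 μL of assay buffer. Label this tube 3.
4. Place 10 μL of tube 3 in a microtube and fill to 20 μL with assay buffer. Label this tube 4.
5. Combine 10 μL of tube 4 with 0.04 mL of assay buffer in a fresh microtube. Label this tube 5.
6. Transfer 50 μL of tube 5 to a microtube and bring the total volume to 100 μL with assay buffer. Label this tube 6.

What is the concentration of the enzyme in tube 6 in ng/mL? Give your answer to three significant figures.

Step 1: 50 μL + 4950 μL = 5000 μL total → factor 5000/50 = 100
Step 2: 5 mL + 495 mL = 500 mL total → factor 500/5 = 100
Step 3: 10 μL + 10 μL = 20 μL total → factor 20/10 = 2
Step 4: 10 μL brought to 20 μL → factor 20/10 = 2
Step 5: 10 μL + 0.04 mL = 50 μL total → factor 50/10 = 5
Step 6: 50 μL brought to 100 μL → factor 100/50 = 2
Overall dilution factor = 100 × 100 × 2 × 2 × 5 × 2 = 4 × 10^5
Final = 0.500 mg/mL / 4 × 10^5 = 1.250 × 10^-6 mg/mL = 1.25 ng/mL

1.25 ng/mL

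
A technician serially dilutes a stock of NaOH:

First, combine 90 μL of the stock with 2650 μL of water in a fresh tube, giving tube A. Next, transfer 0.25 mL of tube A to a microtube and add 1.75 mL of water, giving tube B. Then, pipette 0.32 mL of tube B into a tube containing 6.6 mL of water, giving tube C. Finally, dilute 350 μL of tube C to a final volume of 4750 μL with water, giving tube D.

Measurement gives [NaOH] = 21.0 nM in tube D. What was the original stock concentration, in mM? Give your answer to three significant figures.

Step 1: 90 μL + 2650 μL = 2740 μL total → factor 2740/90 = 30.444
Step 2: 0.25 mL + 1.75 mL = 2 mL total → factor 2/0.25 = 8
Step 3: 0.32 mL + 6.6 mL = 6.92 mL total → factor 6.92/0.32 = 21.625
Step 4: 350 μL brought to 4750 μL → factor 4750/350 = 13.571
Overall dilution factor = 30.444 × 8 × 21.625 × 13.571 = 71479
Stock = 21.0 nM × 71479 = 1.501 × 10^6 nM = 1.50 mM

1.50 mM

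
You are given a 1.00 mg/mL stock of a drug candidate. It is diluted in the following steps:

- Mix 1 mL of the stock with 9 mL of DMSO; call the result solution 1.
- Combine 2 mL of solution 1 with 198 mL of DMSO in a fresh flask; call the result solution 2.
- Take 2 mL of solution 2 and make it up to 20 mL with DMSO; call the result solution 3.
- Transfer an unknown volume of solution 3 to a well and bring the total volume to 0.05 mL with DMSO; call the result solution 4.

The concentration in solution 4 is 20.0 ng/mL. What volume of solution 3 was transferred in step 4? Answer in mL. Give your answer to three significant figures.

0.0100 mL

Step 1: 1 mL + 9 mL = 10 mL total → factor 10/1 = 10
Step 2: 2 mL + 198 mL = 200 mL total → factor 200/2 = 100
Step 3: 2 mL brought to 20 mL → factor 20/2 = 10
Step 4: v brought to 0.05 mL → factor = 0.05 mL/v
Product of known-step factors = 10000
Overall factor = 1.00 mg/mL / (20.0 ng/mL) = 50000
Step-4 factor = 50000 / 10000 = 5
v = 0.05 mL / 5 = 0.0100 mL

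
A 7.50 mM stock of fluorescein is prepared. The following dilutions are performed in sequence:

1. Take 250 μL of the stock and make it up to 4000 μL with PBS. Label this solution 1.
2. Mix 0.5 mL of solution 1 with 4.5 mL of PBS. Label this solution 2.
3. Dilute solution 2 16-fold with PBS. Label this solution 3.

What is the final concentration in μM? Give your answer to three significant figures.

Step 1: 250 μL brought to 4000 μL → factor 4000/250 = 16
Step 2: 0.5 mL + 4.5 mL = 5 mL total → factor 5/0.5 = 10
Step 3: 16-fold → factor 16
Overall dilution factor = 16 × 10 × 16 = 2560
Final = 7.50 mM / 2560 = 0.002930 mM = 2.93 μM

2.93 μM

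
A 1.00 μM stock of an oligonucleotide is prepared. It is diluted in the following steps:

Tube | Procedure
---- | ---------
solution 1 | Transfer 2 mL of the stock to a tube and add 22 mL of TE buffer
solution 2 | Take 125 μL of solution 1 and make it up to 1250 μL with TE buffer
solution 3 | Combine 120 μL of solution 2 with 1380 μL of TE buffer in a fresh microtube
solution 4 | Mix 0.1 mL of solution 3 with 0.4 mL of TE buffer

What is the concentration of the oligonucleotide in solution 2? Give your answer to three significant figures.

Step 1: 2 mL + 22 mL = 24 mL total → factor 24/2 = 12
Step 2: 125 μL brought to 1250 μL → factor 1250/125 = 10
Dilution factor through solution 2 = 12 × 10 = 120
[solution 2] = 1.00 μM / 120 = 0.00833 μM

0.00833 μM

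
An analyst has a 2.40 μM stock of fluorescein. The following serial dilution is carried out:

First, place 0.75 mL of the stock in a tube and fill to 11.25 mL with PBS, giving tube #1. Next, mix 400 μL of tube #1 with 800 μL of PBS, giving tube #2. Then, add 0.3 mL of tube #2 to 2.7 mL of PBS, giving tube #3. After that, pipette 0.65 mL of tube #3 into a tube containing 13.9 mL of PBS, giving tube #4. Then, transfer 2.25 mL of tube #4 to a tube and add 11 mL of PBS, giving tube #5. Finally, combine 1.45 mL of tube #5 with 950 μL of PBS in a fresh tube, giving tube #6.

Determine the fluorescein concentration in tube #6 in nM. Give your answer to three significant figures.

Step 1: 0.75 mL brought to 11.25 mL → factor 11.25/0.75 = 15
Step 2: 400 μL + 800 μL = 1200 μL total → factor 1200/400 = 3
Step 3: 0.3 mL + 2.7 mL = 3 mL total → factor 3/0.3 = 10
Step 4: 0.65 mL + 13.9 mL = 14.55 mL total → factor 14.55/0.65 = 22.385
Step 5: 2.25 mL + 11 mL = 13.25 mL total → factor 13.25/2.25 = 5.8889
Step 6: 1.45 mL + 950 μL = 2.4 mL total → factor 2.4/1.45 = 1.6552
Overall dilution factor = 15 × 3 × 10 × 22.385 × 5.8889 × 1.6552 = 98184
Final = 2.40 μM / 98184 = 2.444 × 10^-5 μM = 0.0244 nM

0.0244 nM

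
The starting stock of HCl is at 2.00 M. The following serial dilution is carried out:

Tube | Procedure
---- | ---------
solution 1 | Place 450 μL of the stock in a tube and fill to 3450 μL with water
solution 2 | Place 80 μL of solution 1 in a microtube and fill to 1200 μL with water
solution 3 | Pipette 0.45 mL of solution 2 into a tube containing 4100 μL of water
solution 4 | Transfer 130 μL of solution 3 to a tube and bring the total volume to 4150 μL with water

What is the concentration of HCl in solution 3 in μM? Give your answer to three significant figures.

Step 1: 450 μL brought to 3450 μL → factor 3450/450 = 7.6667
Step 2: 80 μL brought to 1200 μL → factor 1200/80 = 15
Step 3: 0.45 mL + 4100 μL = 4.55 mL total → factor 4.55/0.45 = 10.111
Dilution factor through solution 3 = 7.6667 × 15 × 10.111 = 1162.8
[solution 3] = 2.00 M / 1162.8 = 0.001720 M = 1.72 × 10^3 μM

1.72 × 10^3 μM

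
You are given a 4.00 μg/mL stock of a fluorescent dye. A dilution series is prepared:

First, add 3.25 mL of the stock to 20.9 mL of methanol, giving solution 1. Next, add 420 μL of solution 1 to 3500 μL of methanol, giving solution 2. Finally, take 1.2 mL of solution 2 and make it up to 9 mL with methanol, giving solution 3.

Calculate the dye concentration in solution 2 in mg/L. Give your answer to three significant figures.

Step 1: 3.25 mL + 20.9 mL = 24.15 mL total → factor 24.15/3.25 = 7.4308
Step 2: 420 μL + 3500 μL = 3920 μL total → factor 3920/420 = 9.3333
Dilution factor through solution 2 = 7.4308 × 9.3333 = 69.354
[solution 2] = 4.00 μg/mL / 69.354 = 0.05768 μg/mL = 0.0577 mg/L

0.0577 mg/L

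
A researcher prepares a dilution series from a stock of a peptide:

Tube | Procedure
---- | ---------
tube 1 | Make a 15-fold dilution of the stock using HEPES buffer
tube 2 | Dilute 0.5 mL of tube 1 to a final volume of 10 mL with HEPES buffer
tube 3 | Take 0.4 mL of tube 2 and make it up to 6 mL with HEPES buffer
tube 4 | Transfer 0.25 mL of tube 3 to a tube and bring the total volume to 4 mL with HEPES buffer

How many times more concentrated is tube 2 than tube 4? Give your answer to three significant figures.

240

Step 1: 15-fold → factor 15
Step 2: 0.5 mL brought to 10 mL → factor 10/0.5 = 20
Step 3: 0.4 mL brought to 6 mL → factor 6/0.4 = 15
Step 4: 0.25 mL brought to 4 mL → factor 4/0.25 = 16
Dilution factor to tube 2 = 300; to tube 4 = 72000
[tube 2]/[tube 4] = (factor to tube 4)/(factor to tube 2) = 72000/300 = 240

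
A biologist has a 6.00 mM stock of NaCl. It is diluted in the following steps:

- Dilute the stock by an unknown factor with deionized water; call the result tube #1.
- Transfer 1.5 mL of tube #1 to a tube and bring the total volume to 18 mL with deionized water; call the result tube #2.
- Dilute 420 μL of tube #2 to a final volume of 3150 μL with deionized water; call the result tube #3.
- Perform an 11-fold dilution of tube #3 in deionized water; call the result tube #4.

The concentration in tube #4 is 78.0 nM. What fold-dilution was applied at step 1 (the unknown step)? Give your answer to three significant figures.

77.7-fold

Step 1: unknown factor x
Step 2: 1.5 mL brought to 18 mL → factor 18/1.5 = 12
Step 3: 420 μL brought to 3150 μL → factor 3150/420 = 7.5
Step 4: 11-fold → factor 11
Product of known-step factors = 990
Overall factor = 6.00 mM / (78.0 nM) = 76923
x = 76923 / 990 = 77.7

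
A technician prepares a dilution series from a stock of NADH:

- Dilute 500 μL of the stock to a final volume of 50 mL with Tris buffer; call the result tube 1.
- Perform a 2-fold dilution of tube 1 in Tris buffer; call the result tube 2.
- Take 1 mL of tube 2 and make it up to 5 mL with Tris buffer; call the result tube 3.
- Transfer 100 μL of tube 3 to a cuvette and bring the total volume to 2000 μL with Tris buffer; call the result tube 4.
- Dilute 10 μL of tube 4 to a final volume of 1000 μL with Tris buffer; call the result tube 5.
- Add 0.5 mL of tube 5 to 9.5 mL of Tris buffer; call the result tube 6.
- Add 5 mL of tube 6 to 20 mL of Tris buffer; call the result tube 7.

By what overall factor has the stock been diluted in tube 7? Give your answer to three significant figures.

2.00 × 10^8

Step 1: 500 μL brought to 50 mL → factor 50000/500 = 100
Step 2: 2-fold → factor 2
Step 3: 1 mL brought to 5 mL → factor 5/1 = 5
Step 4: 100 μL brought to 2000 μL → factor 2000/100 = 20
Step 5: 10 μL brought to 1000 μL → factor 1000/10 = 100
Step 6: 0.5 mL + 9.5 mL = 10 mL total → factor 10/0.5 = 20
Step 7: 5 mL + 20 mL = 25 mL total → factor 25/5 = 5
Overall dilution factor = 100 × 2 × 5 × 20 × 100 × 20 × 5 = 2 × 10^8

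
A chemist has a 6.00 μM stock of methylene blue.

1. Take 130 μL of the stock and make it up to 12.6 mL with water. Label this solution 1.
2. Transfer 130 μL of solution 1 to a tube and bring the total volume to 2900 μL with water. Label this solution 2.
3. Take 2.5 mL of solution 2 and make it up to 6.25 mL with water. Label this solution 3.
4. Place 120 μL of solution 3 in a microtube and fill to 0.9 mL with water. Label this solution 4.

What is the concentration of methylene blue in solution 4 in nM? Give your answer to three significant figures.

Step 1: 130 μL brought to 12.6 mL → factor 12600/130 = 96.923
Step 2: 130 μL brought to 2900 μL → factor 2900/130 = 22.308
Step 3: 2.5 mL brought to 6.25 mL → factor 6.25/2.5 = 2.5
Step 4: 120 μL brought to 0.9 mL → factor 900/120 = 7.5
Overall dilution factor = 96.923 × 22.308 × 2.5 × 7.5 = 40540
Final = 6.00 μM / 40540 = 0.0001480 μM = 0.148 nM

0.148 nM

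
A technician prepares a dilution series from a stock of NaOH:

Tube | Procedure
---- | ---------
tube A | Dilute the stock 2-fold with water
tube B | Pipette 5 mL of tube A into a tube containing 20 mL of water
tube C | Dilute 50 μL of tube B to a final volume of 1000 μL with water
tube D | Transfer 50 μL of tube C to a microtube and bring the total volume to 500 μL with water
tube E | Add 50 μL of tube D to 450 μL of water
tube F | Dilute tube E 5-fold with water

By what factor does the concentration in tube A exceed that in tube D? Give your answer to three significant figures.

Step 1: 2-fold → factor 2
Step 2: 5 mL + 20 mL = 25 mL total → factor 25/5 = 5
Step 3: 50 μL brought to 1000 μL → factor 1000/50 = 20
Step 4: 50 μL brought to 500 μL → factor 500/50 = 10
Dilution factor to tube A = 2; to tube D = 2000
[tube A]/[tube D] = (factor to tube D)/(factor to tube A) = 2000/2 = 1.00 × 10^3

1.00 × 10^3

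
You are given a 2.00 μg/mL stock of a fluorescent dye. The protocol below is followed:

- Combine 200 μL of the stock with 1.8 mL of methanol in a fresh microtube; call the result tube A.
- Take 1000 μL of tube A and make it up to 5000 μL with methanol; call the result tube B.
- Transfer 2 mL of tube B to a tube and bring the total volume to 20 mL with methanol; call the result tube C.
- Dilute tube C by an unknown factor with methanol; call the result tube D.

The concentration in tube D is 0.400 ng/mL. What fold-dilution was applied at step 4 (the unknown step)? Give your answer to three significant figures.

10.0-fold

Step 1: 200 μL + 1.8 mL = 2000 μL total → factor 2000/200 = 10
Step 2: 1000 μL brought to 5000 μL → factor 5000/1000 = 5
Step 3: 2 mL brought to 20 mL → factor 20/2 = 10
Step 4: unknown factor x
Product of known-step factors = 500
Overall factor = 2.00 μg/mL / (0.400 ng/mL) = 5000
x = 5000 / 500 = 10.0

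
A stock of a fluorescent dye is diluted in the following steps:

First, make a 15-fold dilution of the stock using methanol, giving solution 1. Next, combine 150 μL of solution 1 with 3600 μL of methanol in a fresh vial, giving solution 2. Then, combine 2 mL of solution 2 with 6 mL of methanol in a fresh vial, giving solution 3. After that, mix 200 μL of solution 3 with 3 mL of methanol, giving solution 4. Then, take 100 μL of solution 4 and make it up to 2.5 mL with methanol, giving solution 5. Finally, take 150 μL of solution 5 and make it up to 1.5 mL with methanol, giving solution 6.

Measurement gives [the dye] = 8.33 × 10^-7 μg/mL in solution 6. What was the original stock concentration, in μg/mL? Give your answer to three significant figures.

5.00 μg/mL

Step 1: 15-fold → factor 15
Step 2: 150 μL + 3600 μL = 3750 μL total → factor 3750/150 = 25
Step 3: 2 mL + 6 mL = 8 mL total → factor 8/2 = 4
Step 4: 200 μL + 3 mL = 3200 μL total → factor 3200/200 = 16
Step 5: 100 μL brought to 2.5 mL → factor 2500/100 = 25
Step 6: 150 μL brought to 1.5 mL → factor 1500/150 = 10
Overall dilution factor = 15 × 25 × 4 × 16 × 25 × 10 = 6 × 10^6
Stock = 8.33 × 10^-7 μg/mL × 6 × 10^6 = 5.00 μg/mL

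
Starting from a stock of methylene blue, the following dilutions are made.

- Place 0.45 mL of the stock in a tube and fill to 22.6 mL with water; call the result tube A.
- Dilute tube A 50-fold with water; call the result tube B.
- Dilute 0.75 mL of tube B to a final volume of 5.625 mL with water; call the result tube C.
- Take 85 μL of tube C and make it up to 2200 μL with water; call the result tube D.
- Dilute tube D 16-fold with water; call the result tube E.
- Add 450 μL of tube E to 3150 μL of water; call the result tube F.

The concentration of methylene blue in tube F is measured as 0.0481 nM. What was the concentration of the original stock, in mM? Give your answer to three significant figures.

Step 1: 0.45 mL brought to 22.6 mL → factor 22.6/0.45 = 50.222
Step 2: 50-fold → factor 50
Step 3: 0.75 mL brought to 5.625 mL → factor 5.625/0.75 = 7.5
Step 4: 85 μL brought to 2200 μL → factor 2200/85 = 25.882
Step 5: 16-fold → factor 16
Step 6: 450 μL + 3150 μL = 3600 μL total → factor 3600/450 = 8
Overall dilution factor = 50.222 × 50 × 7.5 × 25.882 × 16 × 8 = 6.2394 × 10^7
Stock = 0.0481 nM × 6.2394 × 10^7 = 3.001 × 10^6 nM = 3.00 mM

3.00 mM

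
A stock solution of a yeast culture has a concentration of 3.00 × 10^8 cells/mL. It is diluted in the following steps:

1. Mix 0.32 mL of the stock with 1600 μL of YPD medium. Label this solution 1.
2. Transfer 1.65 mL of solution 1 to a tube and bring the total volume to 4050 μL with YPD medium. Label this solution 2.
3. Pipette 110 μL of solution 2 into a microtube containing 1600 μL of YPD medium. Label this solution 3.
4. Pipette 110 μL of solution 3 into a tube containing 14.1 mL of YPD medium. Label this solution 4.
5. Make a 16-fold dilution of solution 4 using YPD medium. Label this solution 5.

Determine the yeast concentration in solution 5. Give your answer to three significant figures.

634 cells/mL

Step 1: 0.32 mL + 1600 μL = 1.92 mL total → factor 1.92/0.32 = 6
Step 2: 1.65 mL brought to 4050 μL → factor 4.05/1.65 = 2.4545
Step 3: 110 μL + 1600 μL = 1710 μL total → factor 1710/110 = 15.545
Step 4: 110 μL + 14.1 mL = 14210 μL total → factor 14210/110 = 129.18
Step 5: 16-fold → factor 16
Overall dilution factor = 6 × 2.4545 × 15.545 × 129.18 × 16 = 4.732 × 10^5
Final = 3.00 × 10^8 cells/mL / 4.732 × 10^5 = 634 cells/mL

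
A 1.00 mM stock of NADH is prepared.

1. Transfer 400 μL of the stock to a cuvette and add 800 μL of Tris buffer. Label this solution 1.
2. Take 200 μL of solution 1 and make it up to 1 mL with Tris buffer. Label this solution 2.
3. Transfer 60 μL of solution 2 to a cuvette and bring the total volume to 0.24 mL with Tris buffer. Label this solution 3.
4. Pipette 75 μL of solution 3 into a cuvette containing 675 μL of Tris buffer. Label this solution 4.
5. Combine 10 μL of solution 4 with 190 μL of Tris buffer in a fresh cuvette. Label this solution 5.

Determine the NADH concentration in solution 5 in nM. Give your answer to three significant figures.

83.3 nM

Step 1: 400 μL + 800 μL = 1200 μL total → factor 1200/400 = 3
Step 2: 200 μL brought to 1 mL → factor 1000/200 = 5
Step 3: 60 μL brought to 0.24 mL → factor 240/60 = 4
Step 4: 75 μL + 675 μL = 750 μL total → factor 750/75 = 10
Step 5: 10 μL + 190 μL = 200 μL total → factor 200/10 = 20
Overall dilution factor = 3 × 5 × 4 × 10 × 20 = 12000
Final = 1.00 mM / 12000 = 8.333 × 10^-5 mM = 83.3 nM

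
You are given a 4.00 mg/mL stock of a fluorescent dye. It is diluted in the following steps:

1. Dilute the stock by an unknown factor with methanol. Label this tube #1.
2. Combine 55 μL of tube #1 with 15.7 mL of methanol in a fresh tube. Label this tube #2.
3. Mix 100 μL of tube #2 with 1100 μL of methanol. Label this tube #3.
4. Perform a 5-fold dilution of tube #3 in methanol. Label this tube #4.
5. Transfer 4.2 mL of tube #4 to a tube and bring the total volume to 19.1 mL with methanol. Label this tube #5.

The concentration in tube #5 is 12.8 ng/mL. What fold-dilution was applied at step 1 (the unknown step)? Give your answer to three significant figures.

4.00-fold

Step 1: unknown factor x
Step 2: 55 μL + 15.7 mL = 15755 μL total → factor 15755/55 = 286.45
Step 3: 100 μL + 1100 μL = 1200 μL total → factor 1200/100 = 12
Step 4: 5-fold → factor 5
Step 5: 4.2 mL brought to 19.1 mL → factor 19.1/4.2 = 4.5476
Product of known-step factors = 78161
Overall factor = 4.00 mg/mL / (12.8 ng/mL) = 3.125 × 10^5
x = 3.125 × 10^5 / 78161 = 4.00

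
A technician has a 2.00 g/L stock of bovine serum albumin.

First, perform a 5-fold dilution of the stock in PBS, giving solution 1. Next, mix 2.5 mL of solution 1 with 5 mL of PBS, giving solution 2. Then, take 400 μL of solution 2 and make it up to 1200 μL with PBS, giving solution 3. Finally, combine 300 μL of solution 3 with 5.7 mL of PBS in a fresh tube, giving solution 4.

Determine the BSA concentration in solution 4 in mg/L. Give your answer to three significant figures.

Step 1: 5-fold → factor 5
Step 2: 2.5 mL + 5 mL = 7.5 mL total → factor 7.5/2.5 = 3
Step 3: 400 μL brought to 1200 μL → factor 1200/400 = 3
Step 4: 300 μL + 5.7 mL = 6000 μL total → factor 6000/300 = 20
Overall dilution factor = 5 × 3 × 3 × 20 = 900
Final = 2.00 g/L / 900 = 0.002222 g/L = 2.22 mg/L

2.22 mg/L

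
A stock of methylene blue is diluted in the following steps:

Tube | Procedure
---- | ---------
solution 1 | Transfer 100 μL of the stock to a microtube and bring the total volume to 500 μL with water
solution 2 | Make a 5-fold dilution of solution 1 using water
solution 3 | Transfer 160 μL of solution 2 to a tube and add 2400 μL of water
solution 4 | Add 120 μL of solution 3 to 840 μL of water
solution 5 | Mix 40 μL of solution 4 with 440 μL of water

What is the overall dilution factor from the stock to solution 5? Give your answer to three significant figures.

Step 1: 100 μL brought to 500 μL → factor 500/100 = 5
Step 2: 5-fold → factor 5
Step 3: 160 μL + 2400 μL = 2560 μL total → factor 2560/160 = 16
Step 4: 120 μL + 840 μL = 960 μL total → factor 960/120 = 8
Step 5: 40 μL + 440 μL = 480 μL total → factor 480/40 = 12
Overall dilution factor = 5 × 5 × 16 × 8 × 12 = 38400

3.84 × 10^4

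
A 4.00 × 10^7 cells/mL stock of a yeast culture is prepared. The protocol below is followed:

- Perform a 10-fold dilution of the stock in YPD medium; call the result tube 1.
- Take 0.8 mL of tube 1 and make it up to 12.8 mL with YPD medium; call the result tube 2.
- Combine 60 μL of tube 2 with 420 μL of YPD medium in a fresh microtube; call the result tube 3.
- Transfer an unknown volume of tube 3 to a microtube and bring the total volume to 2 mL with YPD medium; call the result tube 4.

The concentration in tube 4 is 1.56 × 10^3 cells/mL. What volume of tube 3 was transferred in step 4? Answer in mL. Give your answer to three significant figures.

Step 1: 10-fold → factor 10
Step 2: 0.8 mL brought to 12.8 mL → factor 12.8/0.8 = 16
Step 3: 60 μL + 420 μL = 480 μL total → factor 480/60 = 8
Step 4: v brought to 2 mL → factor = 2 mL/v
Product of known-step factors = 1280
Overall factor = 4.00 × 10^7 cells/mL / (1.56 × 10^3 cells/mL) = 25641
Step-4 factor = 25641 / 1280 = 20.032
v = 2 mL / 20.032 = 0.0998 mL

0.0998 mL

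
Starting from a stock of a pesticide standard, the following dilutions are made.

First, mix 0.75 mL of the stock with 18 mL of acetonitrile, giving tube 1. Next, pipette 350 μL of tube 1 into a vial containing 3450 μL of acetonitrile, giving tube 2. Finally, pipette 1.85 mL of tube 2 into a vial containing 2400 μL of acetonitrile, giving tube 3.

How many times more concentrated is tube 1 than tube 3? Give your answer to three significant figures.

24.9

Step 1: 0.75 mL + 18 mL = 18.75 mL total → factor 18.75/0.75 = 25
Step 2: 350 μL + 3450 μL = 3800 μL total → factor 3800/350 = 10.857
Step 3: 1.85 mL + 2400 μL = 4.25 mL total → factor 4.25/1.85 = 2.2973
Dilution factor to tube 1 = 25; to tube 3 = 623.55
[tube 1]/[tube 3] = (factor to tube 3)/(factor to tube 1) = 623.55/25 = 24.9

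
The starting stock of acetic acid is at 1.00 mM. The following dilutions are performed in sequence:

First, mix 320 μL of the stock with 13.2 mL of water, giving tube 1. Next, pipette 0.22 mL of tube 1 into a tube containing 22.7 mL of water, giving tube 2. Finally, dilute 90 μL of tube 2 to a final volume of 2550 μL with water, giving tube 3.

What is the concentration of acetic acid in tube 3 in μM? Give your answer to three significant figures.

Step 1: 320 μL + 13.2 mL = 13520 μL total → factor 13520/320 = 42.25
Step 2: 0.22 mL + 22.7 mL = 22.92 mL total → factor 22.92/0.22 = 104.18
Step 3: 90 μL brought to 2550 μL → factor 2550/90 = 28.333
Overall dilution factor = 42.25 × 104.18 × 28.333 = 1.2471 × 10^5
Final = 1.00 mM / 1.2471 × 10^5 = 8.018 × 10^-6 mM = 0.00802 μM

0.00802 μM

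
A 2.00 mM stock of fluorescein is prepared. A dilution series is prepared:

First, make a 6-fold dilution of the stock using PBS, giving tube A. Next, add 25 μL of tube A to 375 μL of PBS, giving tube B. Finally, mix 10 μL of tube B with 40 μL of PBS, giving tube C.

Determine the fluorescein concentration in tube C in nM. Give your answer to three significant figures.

4.17 × 10^3 nM

Step 1: 6-fold → factor 6
Step 2: 25 μL + 375 μL = 400 μL total → factor 400/25 = 16
Step 3: 10 μL + 40 μL = 50 μL total → factor 50/10 = 5
Overall dilution factor = 6 × 16 × 5 = 480
Final = 2.00 mM / 480 = 0.004167 mM = 4.17 × 10^3 nM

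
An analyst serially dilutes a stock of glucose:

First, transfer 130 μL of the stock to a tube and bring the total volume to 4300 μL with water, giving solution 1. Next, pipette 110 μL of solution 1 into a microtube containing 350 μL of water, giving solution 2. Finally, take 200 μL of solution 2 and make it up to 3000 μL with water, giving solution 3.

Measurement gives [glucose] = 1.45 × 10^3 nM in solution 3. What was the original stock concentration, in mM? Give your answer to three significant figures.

3.01 mM

Step 1: 130 μL brought to 4300 μL → factor 4300/130 = 33.077
Step 2: 110 μL + 350 μL = 460 μL total → factor 460/110 = 4.1818
Step 3: 200 μL brought to 3000 μL → factor 3000/200 = 15
Overall dilution factor = 33.077 × 4.1818 × 15 = 2074.8
Stock = 1.45 × 10^3 nM × 2074.8 = 3.008 × 10^6 nM = 3.01 mM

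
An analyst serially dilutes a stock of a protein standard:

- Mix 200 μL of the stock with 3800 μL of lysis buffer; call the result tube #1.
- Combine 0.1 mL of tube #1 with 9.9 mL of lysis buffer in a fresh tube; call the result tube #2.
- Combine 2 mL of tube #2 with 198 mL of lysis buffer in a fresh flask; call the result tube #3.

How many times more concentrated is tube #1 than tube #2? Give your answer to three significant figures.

Step 1: 200 μL + 3800 μL = 4000 μL total → factor 4000/200 = 20
Step 2: 0.1 mL + 9.9 mL = 10 mL total → factor 10/0.1 = 100
Dilution factor to tube #1 = 20; to tube #2 = 2000
[tube #1]/[tube #2] = (factor to tube #2)/(factor to tube #1) = 2000/20 = 100

100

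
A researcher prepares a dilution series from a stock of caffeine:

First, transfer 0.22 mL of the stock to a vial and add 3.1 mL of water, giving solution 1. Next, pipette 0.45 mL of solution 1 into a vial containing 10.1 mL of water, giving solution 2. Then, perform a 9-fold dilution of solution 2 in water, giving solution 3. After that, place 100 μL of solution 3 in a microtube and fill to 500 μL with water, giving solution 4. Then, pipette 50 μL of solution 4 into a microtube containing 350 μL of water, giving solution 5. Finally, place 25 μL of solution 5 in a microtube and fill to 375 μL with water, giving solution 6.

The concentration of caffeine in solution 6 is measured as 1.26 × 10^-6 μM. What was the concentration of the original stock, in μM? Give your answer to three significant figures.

Step 1: 0.22 mL + 3.1 mL = 3.32 mL total → factor 3.32/0.22 = 15.091
Step 2: 0.45 mL + 10.1 mL = 10.55 mL total → factor 10.55/0.45 = 23.444
Step 3: 9-fold → factor 9
Step 4: 100 μL brought to 500 μL → factor 500/100 = 5
Step 5: 50 μL + 350 μL = 400 μL total → factor 400/50 = 8
Step 6: 25 μL brought to 375 μL → factor 375/25 = 15
Overall dilution factor = 15.091 × 23.444 × 9 × 5 × 8 × 15 = 1.9105 × 10^6
Stock = 1.26 × 10^-6 μM × 1.9105 × 10^6 = 2.41 μM

2.41 μM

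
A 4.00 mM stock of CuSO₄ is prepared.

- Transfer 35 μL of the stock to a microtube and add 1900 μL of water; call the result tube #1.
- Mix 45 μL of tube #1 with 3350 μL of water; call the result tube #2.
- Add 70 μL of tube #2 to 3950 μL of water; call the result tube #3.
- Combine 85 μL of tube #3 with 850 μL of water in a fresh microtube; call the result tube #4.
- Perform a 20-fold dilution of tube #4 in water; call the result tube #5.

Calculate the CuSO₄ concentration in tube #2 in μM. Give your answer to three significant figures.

Step 1: 35 μL + 1900 μL = 1935 μL total → factor 1935/35 = 55.286
Step 2: 45 μL + 3350 μL = 3395 μL total → factor 3395/45 = 75.444
Dilution factor through tube #2 = 55.286 × 75.444 = 4171
[tube #2] = 4.00 mM / 4171 = 0.0009590 mM = 0.959 μM

0.959 μM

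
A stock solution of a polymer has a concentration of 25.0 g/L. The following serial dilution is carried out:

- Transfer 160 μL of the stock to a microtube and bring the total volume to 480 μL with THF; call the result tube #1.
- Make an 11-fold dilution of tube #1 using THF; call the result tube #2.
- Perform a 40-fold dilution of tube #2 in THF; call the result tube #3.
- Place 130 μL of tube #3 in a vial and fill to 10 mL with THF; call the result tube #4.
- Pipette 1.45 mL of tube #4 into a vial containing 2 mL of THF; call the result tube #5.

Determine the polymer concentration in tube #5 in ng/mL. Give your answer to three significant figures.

103 ng/mL

Step 1: 160 μL brought to 480 μL → factor 480/160 = 3
Step 2: 11-fold → factor 11
Step 3: 40-fold → factor 40
Step 4: 130 μL brought to 10 mL → factor 10000/130 = 76.923
Step 5: 1.45 mL + 2 mL = 3.45 mL total → factor 3.45/1.45 = 2.3793
Overall dilution factor = 3 × 11 × 40 × 76.923 × 2.3793 = 2.4159 × 10^5
Final = 25.0 g/L / 2.4159 × 10^5 = 0.0001035 g/L = 103 ng/mL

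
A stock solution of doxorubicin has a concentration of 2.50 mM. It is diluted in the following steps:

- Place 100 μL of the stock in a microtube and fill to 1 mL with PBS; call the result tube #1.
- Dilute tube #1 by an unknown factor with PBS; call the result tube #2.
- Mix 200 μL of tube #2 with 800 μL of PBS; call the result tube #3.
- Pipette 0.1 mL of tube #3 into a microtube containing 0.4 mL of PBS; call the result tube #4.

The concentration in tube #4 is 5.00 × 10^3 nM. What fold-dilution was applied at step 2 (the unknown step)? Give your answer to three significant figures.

Step 1: 100 μL brought to 1 mL → factor 1000/100 = 10
Step 2: unknown factor x
Step 3: 200 μL + 800 μL = 1000 μL total → factor 1000/200 = 5
Step 4: 0.1 mL + 0.4 mL = 0.5 mL total → factor 0.5/0.1 = 5
Product of known-step factors = 250
Overall factor = 2.50 mM / (5.00 × 10^3 nM) = 500
x = 500 / 250 = 2.00

2.00-fold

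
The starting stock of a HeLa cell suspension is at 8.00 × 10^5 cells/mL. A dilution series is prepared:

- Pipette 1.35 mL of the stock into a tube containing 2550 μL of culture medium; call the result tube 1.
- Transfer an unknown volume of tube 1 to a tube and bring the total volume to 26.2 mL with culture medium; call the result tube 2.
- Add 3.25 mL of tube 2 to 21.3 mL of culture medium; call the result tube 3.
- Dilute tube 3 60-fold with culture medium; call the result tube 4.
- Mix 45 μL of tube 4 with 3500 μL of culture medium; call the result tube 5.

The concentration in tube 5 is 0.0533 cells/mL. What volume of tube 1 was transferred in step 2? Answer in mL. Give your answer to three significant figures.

Step 1: 1.35 mL + 2550 μL = 3.9 mL total → factor 3.9/1.35 = 2.8889
Step 2: v brought to 26.2 mL → factor = 26.2 mL/v
Step 3: 3.25 mL + 21.3 mL = 24.55 mL total → factor 24.55/3.25 = 7.5538
Step 4: 60-fold → factor 60
Step 5: 45 μL + 3500 μL = 3545 μL total → factor 3545/45 = 78.778
Product of known-step factors = 1.0315 × 10^5
Overall factor = 8.00 × 10^5 cells/mL / (0.0533 cells/mL) = 1.5009 × 10^7
Step-2 factor = 1.5009 × 10^7 / 1.0315 × 10^5 = 145.52
v = 26.2 mL / 145.52 = 0.180 mL

0.180 mL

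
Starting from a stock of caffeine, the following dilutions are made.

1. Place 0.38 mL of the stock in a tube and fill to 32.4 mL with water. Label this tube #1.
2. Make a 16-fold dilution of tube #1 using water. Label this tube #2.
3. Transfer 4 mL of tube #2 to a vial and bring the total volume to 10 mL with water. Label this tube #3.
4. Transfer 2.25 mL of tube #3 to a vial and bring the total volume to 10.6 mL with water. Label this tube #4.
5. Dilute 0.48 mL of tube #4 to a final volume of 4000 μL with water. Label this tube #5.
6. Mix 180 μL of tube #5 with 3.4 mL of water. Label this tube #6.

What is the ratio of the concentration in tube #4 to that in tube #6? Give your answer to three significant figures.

Step 1: 0.38 mL brought to 32.4 mL → factor 32.4/0.38 = 85.263
Step 2: 16-fold → factor 16
Step 3: 4 mL brought to 10 mL → factor 10/4 = 2.5
Step 4: 2.25 mL brought to 10.6 mL → factor 10.6/2.25 = 4.7111
Step 5: 0.48 mL brought to 4000 μL → factor 4/0.48 = 8.3333
Step 6: 180 μL + 3.4 mL = 3580 μL total → factor 3580/180 = 19.889
Dilution factor to tube #4 = 16067; to tube #6 = 2.663 × 10^6
[tube #4]/[tube #6] = (factor to tube #6)/(factor to tube #4) = 2.663 × 10^6/16067 = 166

166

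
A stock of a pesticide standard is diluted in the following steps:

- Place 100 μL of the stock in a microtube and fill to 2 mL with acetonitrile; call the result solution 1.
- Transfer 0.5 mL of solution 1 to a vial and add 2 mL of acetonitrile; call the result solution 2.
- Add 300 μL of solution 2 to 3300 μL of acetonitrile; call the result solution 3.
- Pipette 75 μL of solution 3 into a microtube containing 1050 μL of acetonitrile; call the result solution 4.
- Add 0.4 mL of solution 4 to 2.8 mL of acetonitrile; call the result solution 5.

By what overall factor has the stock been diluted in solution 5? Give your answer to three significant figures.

Step 1: 100 μL brought to 2 mL → factor 2000/100 = 20
Step 2: 0.5 mL + 2 mL = 2.5 mL total → factor 2.5/0.5 = 5
Step 3: 300 μL + 3300 μL = 3600 μL total → factor 3600/300 = 12
Step 4: 75 μL + 1050 μL = 1125 μL total → factor 1125/75 = 15
Step 5: 0.4 mL + 2.8 mL = 3.2 mL total → factor 3.2/0.4 = 8
Overall dilution factor = 20 × 5 × 12 × 15 × 8 = 1.44 × 10^5

1.44 × 10^5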